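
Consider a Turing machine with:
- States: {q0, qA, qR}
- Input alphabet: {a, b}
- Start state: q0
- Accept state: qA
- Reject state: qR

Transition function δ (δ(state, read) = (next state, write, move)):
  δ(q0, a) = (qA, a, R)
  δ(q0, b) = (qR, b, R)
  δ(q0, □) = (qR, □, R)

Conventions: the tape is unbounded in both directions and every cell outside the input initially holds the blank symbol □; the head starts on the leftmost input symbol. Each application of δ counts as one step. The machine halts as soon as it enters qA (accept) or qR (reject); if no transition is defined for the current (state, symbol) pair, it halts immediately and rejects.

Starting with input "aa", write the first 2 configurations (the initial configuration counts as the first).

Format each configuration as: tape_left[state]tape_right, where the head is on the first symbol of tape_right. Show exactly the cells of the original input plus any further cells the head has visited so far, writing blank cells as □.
Step 0: [q0]aa (head at position 0)
Step 1: δ(q0, a) = (qA, a, R)  ⊢  a[qA]a (head at position 1)

Final answer: [q0]aa ⊢ a[qA]a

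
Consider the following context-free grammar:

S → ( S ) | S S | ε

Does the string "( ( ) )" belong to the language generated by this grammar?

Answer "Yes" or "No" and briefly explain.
A derivation exists: S ⇒ ( S ) ⇒ ( ( S ) ) ⇒ ( ( ) ) (using S → ( S ) twice, then S → ε).

Final answer: Yes - a valid derivation exists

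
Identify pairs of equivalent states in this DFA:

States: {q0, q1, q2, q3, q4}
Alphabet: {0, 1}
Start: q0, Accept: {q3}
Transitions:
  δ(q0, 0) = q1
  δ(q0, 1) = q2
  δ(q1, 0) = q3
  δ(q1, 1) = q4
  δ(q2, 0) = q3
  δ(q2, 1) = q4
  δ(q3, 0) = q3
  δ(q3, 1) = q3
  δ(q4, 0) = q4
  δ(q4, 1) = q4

Using the table-filling algorithm:
Round 0 – mark pairs where exactly one state is accepting: (q0,q3), (q1,q3), (q2,q3), (q3,q4)
Round 1 – newly marked: (q0,q1) [on 0: q1 vs q3, already marked]; (q0,q2) [on 0: q1 vs q3, already marked]; (q1,q4) [on 0: q3 vs q4, already marked]; (q2,q4) [on 0: q3 vs q4, already marked]
Round 2 – newly marked: (q0,q4) [on 0: q1 vs q4, already marked]
No further pairs can be marked.
(q1, q2) unmarked: δ(q1,0)=q3, δ(q2,0)=q3; δ(q1,1)=q4, δ(q2,1)=q4 → equivalent
Equivalent pairs: (q1, q2)

Final answer: Equivalent pairs: (q1, q2)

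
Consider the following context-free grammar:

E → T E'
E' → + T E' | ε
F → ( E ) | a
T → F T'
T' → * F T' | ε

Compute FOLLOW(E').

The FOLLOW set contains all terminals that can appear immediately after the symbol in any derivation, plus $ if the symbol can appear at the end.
Useful FIRST sets: FIRST(E') = {+, ε}, FIRST(T') = {*, ε} (both E' and T' are nullable).
FOLLOW(E): E is the start symbol → $; E appears in F → ( E ) followed by ')' → FOLLOW(E) = {), $}.
FOLLOW(E'): E' appears at the right end of E → T E' and of E' → + T E', so FOLLOW(E') ⊇ FOLLOW(E) (the second occurrence adds nothing new). FOLLOW(E') = {), $}.

Final answer: {$, )}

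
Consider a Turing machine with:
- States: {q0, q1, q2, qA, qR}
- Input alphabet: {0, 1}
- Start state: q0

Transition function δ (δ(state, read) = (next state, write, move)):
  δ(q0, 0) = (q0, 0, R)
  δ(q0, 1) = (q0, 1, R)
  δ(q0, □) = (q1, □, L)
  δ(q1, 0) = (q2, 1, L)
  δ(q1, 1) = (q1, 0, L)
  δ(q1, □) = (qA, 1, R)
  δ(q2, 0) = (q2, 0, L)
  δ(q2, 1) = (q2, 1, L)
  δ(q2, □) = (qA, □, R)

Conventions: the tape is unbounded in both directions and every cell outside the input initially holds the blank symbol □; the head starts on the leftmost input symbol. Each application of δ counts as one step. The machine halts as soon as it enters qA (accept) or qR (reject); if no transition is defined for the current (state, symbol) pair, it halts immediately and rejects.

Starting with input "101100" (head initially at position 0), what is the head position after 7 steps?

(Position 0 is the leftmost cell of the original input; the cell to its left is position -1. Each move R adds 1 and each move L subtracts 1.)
Step 0: [q0]101100 (head at position 0)
Step 1: δ(q0, 1) = (q0, 1, R)  ⊢  1[q0]01100 (head at position 1)
Step 2: δ(q0, 0) = (q0, 0, R)  ⊢  10[q0]1100 (head at position 2)
Step 3: δ(q0, 1) = (q0, 1, R)  ⊢  101[q0]100 (head at position 3)
Step 4: δ(q0, 1) = (q0, 1, R)  ⊢  1011[q0]00 (head at position 4)
Step 5: δ(q0, 0) = (q0, 0, R)  ⊢  10110[q0]0 (head at position 5)
Step 6: δ(q0, 0) = (q0, 0, R)  ⊢  101100[q0]□ (head at position 6)
Step 7: δ(q0, □) = (q1, □, L)  ⊢  10110[q1]0□ (head at position 5)
Head position after 7 steps: 5

Final answer: Position 5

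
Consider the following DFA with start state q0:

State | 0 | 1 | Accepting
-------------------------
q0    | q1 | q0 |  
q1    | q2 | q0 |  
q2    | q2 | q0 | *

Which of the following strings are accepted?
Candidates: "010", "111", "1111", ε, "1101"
"010": q0 → q1 → q0 → q1; q1 is not accepting → rejected
"111": q0 → q0 → q0 → q0; q0 is not accepting → rejected
"1111": q0 → q0 → q0 → q0 → q0; q0 is not accepting → rejected
ε: q0; q0 is not accepting → rejected
"1101": q0 → q0 → q0 → q1 → q0; q0 is not accepting → rejected

Final answer: None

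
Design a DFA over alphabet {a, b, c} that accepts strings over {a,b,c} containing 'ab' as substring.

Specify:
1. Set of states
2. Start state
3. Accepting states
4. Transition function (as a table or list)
One valid DFA (any DFA recognizing the same language is acceptable):
States: {q0, q1, q2}
Start: q0
Accepting: {q2}
Transitions (accepting states marked with *):
State | a | b | c | Accepting
-----------------------------
q0    | q1 | q0 | q0 |  
q1    | q1 | q2 | q0 |  
q2    | q2 | q2 | q2 | *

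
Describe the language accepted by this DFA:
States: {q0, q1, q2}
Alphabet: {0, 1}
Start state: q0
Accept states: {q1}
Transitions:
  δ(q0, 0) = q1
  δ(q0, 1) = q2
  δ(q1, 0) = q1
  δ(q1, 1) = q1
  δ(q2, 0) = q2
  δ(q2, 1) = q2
Analyzing the DFA structure:
Start state: q0
Accept states: {q1}
Interpreting what each state remembers (checking against the transitions):
  q0: nothing has been read yet
  q1: the first symbol was 0
  q2: the first symbol was 1 (trap state)
  δ(q0, 0): in q0 (nothing has been read yet), after reading 0 we have: the first symbol was 0 → q1
  δ(q0, 1): in q0 (nothing has been read yet), after reading 1 we have: the first symbol was 1 (trap state) → q2
  δ(q1, 0): in q1 (the first symbol was 0), after reading 0 we have: the first symbol was 0 → q1
  δ(q1, 1): in q1 (the first symbol was 0), after reading 1 we have: the first symbol was 0 → q1
  δ(q2, 0): in q2 (the first symbol was 1 (trap state)), after reading 0 we have: the first symbol was 1 (trap state) → q2
  δ(q2, 1): in q2 (the first symbol was 1 (trap state)), after reading 1 we have: the first symbol was 1 (trap state) → q2
A string is accepted iff it ends in {q1}, i.e. the first symbol was 0.
Language: All binary strings starting with 0

Final answer: All binary strings starting with 0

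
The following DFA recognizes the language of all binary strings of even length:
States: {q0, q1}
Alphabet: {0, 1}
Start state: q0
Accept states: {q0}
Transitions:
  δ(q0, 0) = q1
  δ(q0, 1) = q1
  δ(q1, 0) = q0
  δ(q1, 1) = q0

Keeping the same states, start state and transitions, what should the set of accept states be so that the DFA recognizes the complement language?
The DFA is complete (every state has a transition on every symbol), so the complement
is recognized by the same DFA with accepting and non-accepting states swapped.
Original accept states: {q0}
Complement accept states = All states - Original accept states
= {q0, q1} - {q0}
= {q1}
Complement language: strings of ODD length

Final answer: {q1}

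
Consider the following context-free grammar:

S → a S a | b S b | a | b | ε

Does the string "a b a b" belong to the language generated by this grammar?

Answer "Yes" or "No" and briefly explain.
Every production places the same symbol at both ends (or yields a single symbol / ε), so every derived string is a palindrome. a b a b reversed is b a b a ≠ a b a b, so it is not a palindrome and cannot be derived (already the first step fails: the string starts with a but ends with b, so neither S → a S a nor S → b S b fits).

Final answer: No - no valid derivation exists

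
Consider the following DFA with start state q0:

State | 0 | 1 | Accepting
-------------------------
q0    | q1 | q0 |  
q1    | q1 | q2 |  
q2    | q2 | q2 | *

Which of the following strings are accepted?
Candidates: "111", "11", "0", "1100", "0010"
"111": q0 → q0 → q0 → q0; q0 is not accepting → rejected
"11": q0 → q0 → q0; q0 is not accepting → rejected
"0": q0 → q1; q1 is not accepting → rejected
"1100": q0 → q0 → q0 → q1 → q1; q1 is not accepting → rejected
"0010": q0 → q1 → q1 → q2 → q2; q2 is accepting → accepted

Final answer: "0010"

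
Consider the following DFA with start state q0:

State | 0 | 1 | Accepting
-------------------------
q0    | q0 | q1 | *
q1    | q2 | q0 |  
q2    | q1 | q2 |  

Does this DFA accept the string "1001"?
Start in q0.
Read '1': q0 → q1
Read '0': q1 → q2
Read '0': q2 → q1
Read '1': q1 → q0
Final state q0 is accepting, so the string is accepted.

Final answer: Yes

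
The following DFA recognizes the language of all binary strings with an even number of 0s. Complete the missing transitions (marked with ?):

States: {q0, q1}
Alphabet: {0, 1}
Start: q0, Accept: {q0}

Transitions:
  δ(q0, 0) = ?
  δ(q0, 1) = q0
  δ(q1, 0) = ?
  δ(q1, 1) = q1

What each state remembers (consistent with the given transitions and accept states):
  q0: an even number of 0s has been read so far
  q1: an odd number of 0s has been read so far
Filling in the missing entries:
  δ(q0, 0): in q0 (an even number of 0s has been read so far), after reading 0 we have: an odd number of 0s has been read so far → q1
  δ(q1, 0): in q1 (an odd number of 0s has been read so far), after reading 0 we have: an even number of 0s has been read so far → q0

Final answer: δ(q0, 0) = q1; δ(q1, 0) = q0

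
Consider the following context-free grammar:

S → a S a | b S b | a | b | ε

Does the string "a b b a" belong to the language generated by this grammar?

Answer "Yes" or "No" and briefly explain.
A derivation exists: S ⇒ a S a ⇒ a b S b a ⇒ a b b a (using S → a S a, S → b S b, then S → ε).

Final answer: Yes - a valid derivation exists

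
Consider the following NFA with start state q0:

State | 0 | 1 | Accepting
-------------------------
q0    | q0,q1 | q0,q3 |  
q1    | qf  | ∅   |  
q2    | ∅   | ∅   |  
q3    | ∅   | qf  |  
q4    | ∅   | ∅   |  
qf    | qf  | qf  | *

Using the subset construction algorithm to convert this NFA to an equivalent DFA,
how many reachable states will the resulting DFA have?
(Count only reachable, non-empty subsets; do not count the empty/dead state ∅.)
Start subset: {q0}
{q0}: on 0 → {q0, q1}, on 1 → {q0, q3}
{q0, q1}: on 0 → {q0, q1, qf}, on 1 → {q0, q3}
{q0, q3}: on 0 → {q0, q1}, on 1 → {q0, q3, qf}
{q0, q1, qf}: on 0 → {q0, q1, qf}, on 1 → {q0, q3, qf}
{q0, q3, qf}: on 0 → {q0, q1, qf}, on 1 → {q0, q3, qf}
Reachable non-empty subsets: {q0}, {q0, q1}, {q0, q3}, {q0, q1, qf}, {q0, q3, qf} — 5 in total.

Final answer: 5 states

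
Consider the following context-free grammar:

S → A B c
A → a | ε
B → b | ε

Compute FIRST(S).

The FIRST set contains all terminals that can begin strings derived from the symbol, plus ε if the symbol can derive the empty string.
FIRST(A) = {a, ε} (A → a | ε) and FIRST(B) = {b, ε} (B → b | ε).
For S → A B c: add FIRST(A) minus ε = {a}; A is nullable, so also add FIRST(B) minus ε = {b}; B is nullable too, so also add FIRST(c) = {c}. The terminal c is never erased, so S is not nullable and ε is not included.
FIRST(S) = {a, b, c}.

Final answer: {a, b, c}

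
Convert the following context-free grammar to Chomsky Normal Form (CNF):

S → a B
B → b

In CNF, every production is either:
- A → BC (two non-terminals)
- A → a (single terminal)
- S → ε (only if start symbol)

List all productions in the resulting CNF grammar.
The grammar has no ε-productions or unit productions to eliminate.
S → a B has terminal a in a right-hand side of length ≥ 2: introduce T_a → a and use T_a in place of a.
B → b is already in CNF (single terminal) – keep it.
S → a B becomes S → T_a B.
Resulting CNF grammar (3 productions): T_a → a; B → b; S → T_a B

Final answer: T_a → a; B → b; S → T_a B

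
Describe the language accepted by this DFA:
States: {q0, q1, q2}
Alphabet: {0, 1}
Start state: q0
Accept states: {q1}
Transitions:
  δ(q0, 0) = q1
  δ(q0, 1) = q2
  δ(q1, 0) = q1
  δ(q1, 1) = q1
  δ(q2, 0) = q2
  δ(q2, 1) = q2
Analyzing the DFA structure:
Start state: q0
Accept states: {q1}
Interpreting what each state remembers (checking against the transitions):
  q0: nothing has been read yet
  q1: the first symbol was 0
  q2: the first symbol was 1 (trap state)
  δ(q0, 0): in q0 (nothing has been read yet), after reading 0 we have: the first symbol was 0 → q1
  δ(q0, 1): in q0 (nothing has been read yet), after reading 1 we have: the first symbol was 1 (trap state) → q2
  δ(q1, 0): in q1 (the first symbol was 0), after reading 0 we have: the first symbol was 0 → q1
  δ(q1, 1): in q1 (the first symbol was 0), after reading 1 we have: the first symbol was 0 → q1
  δ(q2, 0): in q2 (the first symbol was 1 (trap state)), after reading 0 we have: the first symbol was 1 (trap state) → q2
  δ(q2, 1): in q2 (the first symbol was 1 (trap state)), after reading 1 we have: the first symbol was 1 (trap state) → q2
A string is accepted iff it ends in {q1}, i.e. the first symbol was 0.
Language: All binary strings starting with 0

Final answer: All binary strings starting with 0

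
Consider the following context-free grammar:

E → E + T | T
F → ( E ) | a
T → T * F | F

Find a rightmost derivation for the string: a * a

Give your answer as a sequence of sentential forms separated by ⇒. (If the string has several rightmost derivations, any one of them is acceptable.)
Start with E.
Step 1: the rightmost non-terminal is E; apply E → T:  T
Step 2: the rightmost non-terminal is T; apply T → T * F:  T * F
Step 3: the rightmost non-terminal is F; apply F → a:  T * a
Step 4: the rightmost non-terminal is T; apply T → F:  F * a
Step 5: the rightmost non-terminal is F; apply F → a:  a * a

Final answer: E ⇒ T ⇒ T * F ⇒ T * a ⇒ F * a ⇒ a * a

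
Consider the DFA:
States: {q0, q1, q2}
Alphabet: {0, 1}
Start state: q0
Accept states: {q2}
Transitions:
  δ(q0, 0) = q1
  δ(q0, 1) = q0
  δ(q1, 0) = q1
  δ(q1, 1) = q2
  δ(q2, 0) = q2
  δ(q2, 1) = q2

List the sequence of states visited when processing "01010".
Starting at q0
Read '0': q0 -> q1
Read '1': q1 -> q2
Read '0': q2 -> q2
Read '1': q2 -> q2
Read '0': q2 -> q2

Final answer: q0 -> q1 -> q2 -> q2 -> q2 -> q2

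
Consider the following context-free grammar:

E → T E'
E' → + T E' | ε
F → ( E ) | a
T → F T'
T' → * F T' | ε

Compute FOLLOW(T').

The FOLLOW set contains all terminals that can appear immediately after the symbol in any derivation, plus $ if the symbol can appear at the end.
Useful FIRST sets: FIRST(E') = {+, ε}, FIRST(T') = {*, ε} (both E' and T' are nullable).
FOLLOW(E): E is the start symbol → $; E appears in F → ( E ) followed by ')' → FOLLOW(E) = {), $}.
FOLLOW(E'): E' appears at the right end of E → T E' and of E' → + T E', so FOLLOW(E') ⊇ FOLLOW(E) (the second occurrence adds nothing new). FOLLOW(E') = {), $}.
FOLLOW(T): in E → T E' and E' → + T E', T is followed by E': add FIRST(E') minus ε = {+}; since E' is nullable, also add FOLLOW(E) and FOLLOW(E') = {), $}. FOLLOW(T) = {+, ), $}.
FOLLOW(T'): T' appears at the right end of T → F T' and of T' → * F T', so FOLLOW(T') = FOLLOW(T) = {+, ), $}.

Final answer: {$, ), +}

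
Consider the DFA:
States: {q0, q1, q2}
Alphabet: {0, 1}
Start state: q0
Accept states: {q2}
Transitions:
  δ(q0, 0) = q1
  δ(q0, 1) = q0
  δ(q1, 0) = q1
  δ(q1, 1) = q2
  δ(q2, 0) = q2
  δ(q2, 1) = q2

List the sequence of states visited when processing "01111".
Starting at q0
Read '0': q0 -> q1
Read '1': q1 -> q2
Read '1': q2 -> q2
Read '1': q2 -> q2
Read '1': q2 -> q2

Final answer: q0 -> q1 -> q2 -> q2 -> q2 -> q2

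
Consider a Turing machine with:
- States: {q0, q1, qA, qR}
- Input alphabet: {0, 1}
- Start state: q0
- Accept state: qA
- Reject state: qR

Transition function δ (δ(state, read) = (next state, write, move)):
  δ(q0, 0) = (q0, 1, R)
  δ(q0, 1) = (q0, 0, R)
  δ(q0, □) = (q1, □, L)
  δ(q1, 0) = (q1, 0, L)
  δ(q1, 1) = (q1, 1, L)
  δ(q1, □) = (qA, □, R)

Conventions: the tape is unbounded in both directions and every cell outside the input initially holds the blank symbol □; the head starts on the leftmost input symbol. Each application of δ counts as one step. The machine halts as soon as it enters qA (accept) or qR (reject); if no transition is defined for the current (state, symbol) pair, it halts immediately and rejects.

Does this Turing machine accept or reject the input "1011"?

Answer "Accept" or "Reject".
Step 0: [q0]1011 (head at position 0)
Step 1: δ(q0, 1) = (q0, 0, R)  ⊢  0[q0]011 (head at position 1)
Step 2: δ(q0, 0) = (q0, 1, R)  ⊢  01[q0]11 (head at position 2)
Step 3: δ(q0, 1) = (q0, 0, R)  ⊢  010[q0]1 (head at position 3)
Step 4: δ(q0, 1) = (q0, 0, R)  ⊢  0100[q0]□ (head at position 4)
Step 5: δ(q0, □) = (q1, □, L)  ⊢  010[q1]0□ (head at position 3)
Step 6: δ(q1, 0) = (q1, 0, L)  ⊢  01[q1]00□ (head at position 2)
Step 7: δ(q1, 0) = (q1, 0, L)  ⊢  0[q1]100□ (head at position 1)
Step 8: δ(q1, 1) = (q1, 1, L)  ⊢  [q1]0100□ (head at position 0)
Step 9: δ(q1, 0) = (q1, 0, L)  ⊢  [q1]□0100□ (head at position -1)
Step 10: δ(q1, □) = (qA, □, R)  ⊢  □[qA]0100□ (head at position 0)
The machine is in qA, so it halts and accepts.

Final answer: Accept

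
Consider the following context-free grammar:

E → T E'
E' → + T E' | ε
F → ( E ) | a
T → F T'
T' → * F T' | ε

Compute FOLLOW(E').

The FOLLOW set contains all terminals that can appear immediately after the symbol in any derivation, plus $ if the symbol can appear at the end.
Useful FIRST sets: FIRST(E') = {+, ε}, FIRST(T') = {*, ε} (both E' and T' are nullable).
FOLLOW(E): E is the start symbol → $; E appears in F → ( E ) followed by ')' → FOLLOW(E) = {), $}.
FOLLOW(E'): E' appears at the right end of E → T E' and of E' → + T E', so FOLLOW(E') ⊇ FOLLOW(E) (the second occurrence adds nothing new). FOLLOW(E') = {), $}.

Final answer: {$, )}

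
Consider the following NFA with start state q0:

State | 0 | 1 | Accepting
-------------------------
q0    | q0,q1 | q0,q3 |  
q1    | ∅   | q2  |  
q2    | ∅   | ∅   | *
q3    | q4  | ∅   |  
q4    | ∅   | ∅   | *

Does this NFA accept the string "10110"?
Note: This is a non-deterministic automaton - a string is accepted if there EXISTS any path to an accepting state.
Track the set of states the NFA could be in: start {q0}
Read '1': {q0} → {q0, q3}
Read '0': {q0, q3} → {q0, q1, q4}
Read '1': {q0, q1, q4} → {q0, q2, q3}
Read '1': {q0, q2, q3} → {q0, q3}
Read '0': {q0, q3} → {q0, q1, q4}
Final set {q0, q1, q4} contains accepting state(s) {q4} → accepted.

Final answer: Yes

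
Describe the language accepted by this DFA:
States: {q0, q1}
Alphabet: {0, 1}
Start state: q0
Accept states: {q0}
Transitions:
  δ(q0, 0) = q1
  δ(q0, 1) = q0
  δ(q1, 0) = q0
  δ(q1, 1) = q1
Analyzing the DFA structure:
Start state: q0
Accept states: {q0}
Interpreting what each state remembers (checking against the transitions):
  q0: an even number of 0s has been read so far
  q1: an odd number of 0s has been read so far
  δ(q0, 0): in q0 (an even number of 0s has been read so far), after reading 0 we have: an odd number of 0s has been read so far → q1
  δ(q0, 1): in q0 (an even number of 0s has been read so far), after reading 1 we have: an even number of 0s has been read so far → q0
  δ(q1, 0): in q1 (an odd number of 0s has been read so far), after reading 0 we have: an even number of 0s has been read so far → q0
  δ(q1, 1): in q1 (an odd number of 0s has been read so far), after reading 1 we have: an odd number of 0s has been read so far → q1
A string is accepted iff it ends in {q0}, i.e. an even number of 0s has been read so far.
Language: All binary strings with an even number of 0s

Final answer: All binary strings with an even number of 0s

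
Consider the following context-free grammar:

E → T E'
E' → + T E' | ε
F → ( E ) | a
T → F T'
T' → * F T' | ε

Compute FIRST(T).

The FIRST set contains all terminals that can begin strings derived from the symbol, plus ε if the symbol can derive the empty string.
FIRST(F): F → ( E ) contributes '(' and F → a contributes 'a', so FIRST(F) = {(, a}. F is not nullable.
FIRST(T): T → F T' begins with F, and F is not nullable, so FIRST(T) = FIRST(F) = {(, a}.

Final answer: {(, a}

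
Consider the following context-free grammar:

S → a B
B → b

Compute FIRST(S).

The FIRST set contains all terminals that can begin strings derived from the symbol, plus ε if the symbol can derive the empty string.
S has the single production S → a B, whose right-hand side begins with the terminal a. So FIRST(S) = {a}.

Final answer: {a}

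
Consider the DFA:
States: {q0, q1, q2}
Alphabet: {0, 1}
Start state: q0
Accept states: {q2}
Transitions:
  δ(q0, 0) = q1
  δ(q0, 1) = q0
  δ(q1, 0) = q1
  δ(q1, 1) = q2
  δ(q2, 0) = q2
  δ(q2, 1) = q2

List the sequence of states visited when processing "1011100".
Starting at q0
Read '1': q0 -> q0
Read '0': q0 -> q1
Read '1': q1 -> q2
Read '1': q2 -> q2
Read '1': q2 -> q2
Read '0': q2 -> q2
Read '0': q2 -> q2

Final answer: q0 -> q0 -> q1 -> q2 -> q2 -> q2 -> q2 -> q2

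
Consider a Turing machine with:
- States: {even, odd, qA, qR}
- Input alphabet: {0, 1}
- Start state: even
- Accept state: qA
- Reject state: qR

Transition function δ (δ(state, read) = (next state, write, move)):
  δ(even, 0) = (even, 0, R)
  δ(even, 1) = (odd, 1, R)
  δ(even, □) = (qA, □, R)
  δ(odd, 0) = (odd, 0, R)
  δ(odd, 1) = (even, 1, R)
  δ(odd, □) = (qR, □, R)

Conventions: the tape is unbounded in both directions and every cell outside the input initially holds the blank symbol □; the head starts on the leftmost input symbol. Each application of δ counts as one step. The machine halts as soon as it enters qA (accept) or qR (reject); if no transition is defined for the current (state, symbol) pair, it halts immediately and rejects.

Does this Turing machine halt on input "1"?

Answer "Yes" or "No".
Step 0: [even]1 (head at position 0)
Step 1: δ(even, 1) = (odd, 1, R)  ⊢  1[odd]□ (head at position 1)
Step 2: δ(odd, □) = (qR, □, R)  ⊢  1□[qR]□ (head at position 2)
The machine is in qR, so it halts and rejects.
It halts after 2 steps.

Final answer: Yes - halts after 2 steps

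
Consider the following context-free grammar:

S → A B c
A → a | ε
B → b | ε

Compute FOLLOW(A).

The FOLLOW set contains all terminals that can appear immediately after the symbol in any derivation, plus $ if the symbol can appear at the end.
A occurs in S → A B c followed by B c. Add FIRST(B) minus ε = {b}; B is nullable (B → ε), so what follows B can also follow A: the terminal c. FOLLOW(A) = {b, c}.

Final answer: {b, c}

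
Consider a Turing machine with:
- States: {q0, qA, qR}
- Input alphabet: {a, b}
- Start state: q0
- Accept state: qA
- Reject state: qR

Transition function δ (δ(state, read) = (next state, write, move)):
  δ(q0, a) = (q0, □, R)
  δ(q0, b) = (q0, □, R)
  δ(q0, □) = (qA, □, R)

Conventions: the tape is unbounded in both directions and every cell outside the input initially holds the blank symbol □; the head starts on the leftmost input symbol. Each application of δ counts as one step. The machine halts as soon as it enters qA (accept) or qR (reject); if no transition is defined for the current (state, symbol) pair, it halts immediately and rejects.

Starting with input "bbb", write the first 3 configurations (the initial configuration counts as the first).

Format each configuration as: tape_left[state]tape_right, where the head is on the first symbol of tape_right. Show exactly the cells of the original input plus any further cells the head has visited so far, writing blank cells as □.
Step 0: [q0]bbb (head at position 0)
Step 1: δ(q0, b) = (q0, □, R)  ⊢  □[q0]bb (head at position 1)
Step 2: δ(q0, b) = (q0, □, R)  ⊢  □□[q0]b (head at position 2)

Final answer: [q0]bbb ⊢ □[q0]bb ⊢ □□[q0]b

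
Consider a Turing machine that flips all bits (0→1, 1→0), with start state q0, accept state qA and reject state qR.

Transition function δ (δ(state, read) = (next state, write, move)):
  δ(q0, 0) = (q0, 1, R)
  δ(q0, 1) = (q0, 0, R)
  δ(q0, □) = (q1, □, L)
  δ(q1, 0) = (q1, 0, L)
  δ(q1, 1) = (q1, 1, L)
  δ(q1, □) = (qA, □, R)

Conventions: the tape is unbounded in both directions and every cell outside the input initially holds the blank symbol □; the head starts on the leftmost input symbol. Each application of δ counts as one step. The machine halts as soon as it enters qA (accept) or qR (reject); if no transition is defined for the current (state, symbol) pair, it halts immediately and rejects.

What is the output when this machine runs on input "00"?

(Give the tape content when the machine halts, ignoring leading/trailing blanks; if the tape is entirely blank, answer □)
Step 0: [q0]00 (head at position 0)
Step 1: δ(q0, 0) = (q0, 1, R)  ⊢  1[q0]0 (head at position 1)
Step 2: δ(q0, 0) = (q0, 1, R)  ⊢  11[q0]□ (head at position 2)
Step 3: δ(q0, □) = (q1, □, L)  ⊢  1[q1]1□ (head at position 1)
Step 4: δ(q1, 1) = (q1, 1, L)  ⊢  [q1]11□ (head at position 0)
Step 5: δ(q1, 1) = (q1, 1, L)  ⊢  [q1]□11□ (head at position -1)
Step 6: δ(q1, □) = (qA, □, R)  ⊢  □[qA]11□ (head at position 0)
The machine is in qA, so it halts and accepts.
Tape content when halted (ignoring surrounding blanks): 11

Final answer: Output: 11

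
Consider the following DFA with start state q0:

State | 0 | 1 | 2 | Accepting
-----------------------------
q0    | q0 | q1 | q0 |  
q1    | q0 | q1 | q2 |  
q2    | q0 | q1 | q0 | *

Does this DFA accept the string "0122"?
Start in q0.
Read '0': q0 → q0
Read '1': q0 → q1
Read '2': q1 → q2
Read '2': q2 → q0
Final state q0 is not accepting, so the string is rejected.

Final answer: No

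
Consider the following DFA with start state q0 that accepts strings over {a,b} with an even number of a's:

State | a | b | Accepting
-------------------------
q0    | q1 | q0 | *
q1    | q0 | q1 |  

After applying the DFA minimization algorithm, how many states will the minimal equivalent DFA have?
All 2 states are reachable from q0, so none can be removed as unreachable.
Table-filling: first mark every (accepting, non-accepting) pair as distinguishable (accepting: {q0}; non-accepting: {q1}).
Every pair of states is distinguishable, so the DFA is already minimal.
Equivalence classes: {q0}, {q1} → 2 states.

Final answer: 2 states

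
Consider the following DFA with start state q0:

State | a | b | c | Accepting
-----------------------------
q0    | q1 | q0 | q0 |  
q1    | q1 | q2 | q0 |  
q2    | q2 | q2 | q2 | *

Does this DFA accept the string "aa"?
Start in q0.
Read 'a': q0 → q1
Read 'a': q1 → q1
Final state q1 is not accepting, so the string is rejected.

Final answer: No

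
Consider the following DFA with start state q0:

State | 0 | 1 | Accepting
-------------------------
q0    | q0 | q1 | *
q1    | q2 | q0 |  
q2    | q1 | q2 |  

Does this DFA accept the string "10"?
Start in q0.
Read '1': q0 → q1
Read '0': q1 → q2
Final state q2 is not accepting, so the string is rejected.

Final answer: No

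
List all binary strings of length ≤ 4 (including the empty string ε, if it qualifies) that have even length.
Checking every binary string of length 0 to 4:
  Length 0: accepted: ε | rejected: (none)
  Length 1: accepted: (none) | rejected: 0, 1
  Length 2: accepted: 00, 01, 10, 11 | rejected: (none)
  Length 3: accepted: (none) | rejected: 000, 001, 010, 011, 100, 101, 110, 111
  Length 4: accepted: 0000, 0001, 0010, 0011, 0100, 0101, 0110, 0111, 1000, 1001, 1010, 1011, 1100, 1101, 1110, 1111 | rejected: (none)
Total: 21 string(s).

Final answer: ε, 00, 01, 10, 11, 0000, 0001, 0010, 0011, 0100, 0101, 0110, 0111, 1000, 1001, 1010, 1011, 1100, 1101, 1110, 1111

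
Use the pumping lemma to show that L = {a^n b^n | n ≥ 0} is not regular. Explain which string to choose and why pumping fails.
Language: L = {a^n b^n | n ≥ 0} (equal numbers of a's followed by b's)
Step 1: Assume for contradiction that L is regular, with pumping length p.
Step 2: Choose s = a^p b^p. Then s ∈ L (it has p a's followed by p b's) and |s| ≥ p.
Step 3: Consider any decomposition s = xyz with |xy| ≤ p and |y| > 0. Since |xy| ≤ p and the first p symbols of s are all a's, y = a^k for some k with 1 ≤ k ≤ p.
Step 4: Pumping up (i = 2): xy²z = a^(p+k) b^p, which has more a's than b's, so xy²z ∉ L.
This contradicts the pumping lemma, so L is not regular.

Final answer: Choose s = a^p b^p. Since |xy| ≤ p, y = a^k with k ≥ 1. Then xy²z = a^(p+k) b^p ∉ L.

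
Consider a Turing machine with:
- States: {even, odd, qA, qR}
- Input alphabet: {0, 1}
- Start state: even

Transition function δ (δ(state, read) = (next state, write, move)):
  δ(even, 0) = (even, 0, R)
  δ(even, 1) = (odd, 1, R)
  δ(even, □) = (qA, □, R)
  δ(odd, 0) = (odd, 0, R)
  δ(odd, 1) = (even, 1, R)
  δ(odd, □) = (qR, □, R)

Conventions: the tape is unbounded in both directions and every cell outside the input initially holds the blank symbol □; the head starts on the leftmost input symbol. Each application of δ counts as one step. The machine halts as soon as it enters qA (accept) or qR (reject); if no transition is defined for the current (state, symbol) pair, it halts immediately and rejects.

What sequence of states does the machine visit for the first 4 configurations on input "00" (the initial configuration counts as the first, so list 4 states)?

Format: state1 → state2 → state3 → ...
Step 0: [even]00 (head at position 0)
Step 1: δ(even, 0) = (even, 0, R)  ⊢  0[even]0 (head at position 1)
Step 2: δ(even, 0) = (even, 0, R)  ⊢  00[even]□ (head at position 2)
Step 3: δ(even, □) = (qA, □, R)  ⊢  00□[qA]□ (head at position 3)
Reading off the states of these 4 configurations: even → even → even → qA

Final answer: even → even → even → qA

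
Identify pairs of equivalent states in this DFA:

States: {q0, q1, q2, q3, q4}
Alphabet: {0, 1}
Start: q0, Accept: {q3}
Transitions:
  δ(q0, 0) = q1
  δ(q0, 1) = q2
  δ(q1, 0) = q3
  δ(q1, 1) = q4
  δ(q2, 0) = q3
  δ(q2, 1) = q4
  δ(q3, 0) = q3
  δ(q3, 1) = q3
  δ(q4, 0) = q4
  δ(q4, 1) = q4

Using the table-filling algorithm:
Round 0 – mark pairs where exactly one state is accepting: (q0,q3), (q1,q3), (q2,q3), (q3,q4)
Round 1 – newly marked: (q0,q1) [on 0: q1 vs q3, already marked]; (q0,q2) [on 0: q1 vs q3, already marked]; (q1,q4) [on 0: q3 vs q4, already marked]; (q2,q4) [on 0: q3 vs q4, already marked]
Round 2 – newly marked: (q0,q4) [on 0: q1 vs q4, already marked]
No further pairs can be marked.
(q1, q2) unmarked: δ(q1,0)=q3, δ(q2,0)=q3; δ(q1,1)=q4, δ(q2,1)=q4 → equivalent
Equivalent pairs: (q1, q2)

Final answer: Equivalent pairs: (q1, q2)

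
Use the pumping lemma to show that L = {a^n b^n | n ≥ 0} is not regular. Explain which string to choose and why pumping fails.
Language: L = {a^n b^n | n ≥ 0} (equal numbers of a's followed by b's)
Step 1: Assume for contradiction that L is regular, with pumping length p.
Step 2: Choose s = a^p b^p. Then s ∈ L (it has p a's followed by p b's) and |s| ≥ p.
Step 3: Consider any decomposition s = xyz with |xy| ≤ p and |y| > 0. Since |xy| ≤ p and the first p symbols of s are all a's, y = a^k for some k with 1 ≤ k ≤ p.
Step 4: Pumping up (i = 2): xy²z = a^(p+k) b^p, which has more a's than b's, so xy²z ∉ L.
This contradicts the pumping lemma, so L is not regular.

Final answer: Choose s = a^p b^p. Since |xy| ≤ p, y = a^k with k ≥ 1. Then xy²z = a^(p+k) b^p ∉ L.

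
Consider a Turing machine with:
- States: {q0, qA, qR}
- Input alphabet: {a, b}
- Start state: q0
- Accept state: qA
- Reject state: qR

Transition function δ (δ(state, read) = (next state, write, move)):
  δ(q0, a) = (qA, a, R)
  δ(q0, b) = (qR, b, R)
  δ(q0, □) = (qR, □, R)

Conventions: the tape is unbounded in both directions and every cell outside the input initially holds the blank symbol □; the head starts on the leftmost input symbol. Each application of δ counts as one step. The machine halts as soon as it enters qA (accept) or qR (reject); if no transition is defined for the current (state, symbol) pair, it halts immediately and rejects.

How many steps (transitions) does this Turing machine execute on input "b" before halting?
Step 0: [q0]b (head at position 0)
Step 1: δ(q0, b) = (qR, b, R)  ⊢  b[qR]□ (head at position 1)
The machine is in qR, so it halts and rejects.
Number of transitions executed: 1.

Final answer: 1 steps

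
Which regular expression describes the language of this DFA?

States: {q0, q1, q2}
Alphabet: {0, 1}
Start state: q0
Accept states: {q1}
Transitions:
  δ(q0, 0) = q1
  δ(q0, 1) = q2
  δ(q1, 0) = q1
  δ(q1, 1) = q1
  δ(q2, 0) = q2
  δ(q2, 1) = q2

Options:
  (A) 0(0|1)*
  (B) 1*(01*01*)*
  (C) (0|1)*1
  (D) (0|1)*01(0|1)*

Testing sample strings against the DFA:
  '1011' -> rejected
  '0010' -> accepted
  '001' -> accepted
  '10' -> rejected
Checking each option for a counterexample:
  (A) 0(0|1)*: agrees with the DFA on all strings of length ≤ 4
  (B) 1*(01*01*)*: ε is rejected by the DFA but matches the regex → eliminated
  (C) (0|1)*1: '0' is accepted by the DFA but does not match the regex → eliminated
  (D) (0|1)*01(0|1)*: '0' is accepted by the DFA but does not match the regex → eliminated
Only (A) 0(0|1)* is consistent with the DFA.

Final answer: (A) 0(0|1)*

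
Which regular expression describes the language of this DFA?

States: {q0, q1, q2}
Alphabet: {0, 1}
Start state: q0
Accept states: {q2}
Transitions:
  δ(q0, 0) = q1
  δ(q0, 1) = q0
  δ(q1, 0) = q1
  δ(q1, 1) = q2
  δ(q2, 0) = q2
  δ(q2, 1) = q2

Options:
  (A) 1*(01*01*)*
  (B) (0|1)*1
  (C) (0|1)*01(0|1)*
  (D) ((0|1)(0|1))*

Testing sample strings against the DFA:
  '110' -> rejected
  '00' -> rejected
  '01011' -> accepted
  '1110' -> rejected
Checking each option for a counterexample:
  (A) 1*(01*01*)*: ε is rejected by the DFA but matches the regex → eliminated
  (B) (0|1)*1: '1' is rejected by the DFA but matches the regex → eliminated
  (C) (0|1)*01(0|1)*: agrees with the DFA on all strings of length ≤ 4
  (D) ((0|1)(0|1))*: ε is rejected by the DFA but matches the regex → eliminated
Only (C) (0|1)*01(0|1)* is consistent with the DFA.

Final answer: (C) (0|1)*01(0|1)*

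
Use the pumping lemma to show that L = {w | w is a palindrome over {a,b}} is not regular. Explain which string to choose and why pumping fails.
Language: L = {w | w is a palindrome over {a,b}} (strings that read the same forwards and backwards)
Step 1: Assume for contradiction that L is regular, with pumping length p.
Step 2: Choose s = a^p b a^p. Then s ∈ L (it reads the same forwards and backwards) and |s| ≥ p.
Step 3: Consider any decomposition s = xyz with |xy| ≤ p and |y| > 0. Since |xy| ≤ p and the first p symbols of s are all a's, y = a^k for some k with 1 ≤ k ≤ p.
Step 4: Pumping up (i = 2): xy²z = a^(p+k) b a^p. Its reverse is a^p b a^(p+k) ≠ a^(p+k) b a^p (the single b is no longer in the middle), so xy²z is not a palindrome and xy²z ∉ L.
This contradicts the pumping lemma, so L is not regular.

Final answer: Choose s = a^p b a^p. Since |xy| ≤ p, y = a^k with k ≥ 1. Then xy²z = a^(p+k) b a^p is not a palindrome, so ∉ L.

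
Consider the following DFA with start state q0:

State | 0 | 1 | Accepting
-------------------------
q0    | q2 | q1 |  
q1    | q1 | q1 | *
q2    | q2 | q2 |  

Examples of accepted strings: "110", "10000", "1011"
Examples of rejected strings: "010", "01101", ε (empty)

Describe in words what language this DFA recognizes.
non-empty binary strings starting with 1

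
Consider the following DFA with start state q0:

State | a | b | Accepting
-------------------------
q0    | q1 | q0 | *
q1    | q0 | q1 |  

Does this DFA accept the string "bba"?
Start in q0.
Read 'b': q0 → q0
Read 'b': q0 → q0
Read 'a': q0 → q1
Final state q1 is not accepting, so the string is rejected.

Final answer: No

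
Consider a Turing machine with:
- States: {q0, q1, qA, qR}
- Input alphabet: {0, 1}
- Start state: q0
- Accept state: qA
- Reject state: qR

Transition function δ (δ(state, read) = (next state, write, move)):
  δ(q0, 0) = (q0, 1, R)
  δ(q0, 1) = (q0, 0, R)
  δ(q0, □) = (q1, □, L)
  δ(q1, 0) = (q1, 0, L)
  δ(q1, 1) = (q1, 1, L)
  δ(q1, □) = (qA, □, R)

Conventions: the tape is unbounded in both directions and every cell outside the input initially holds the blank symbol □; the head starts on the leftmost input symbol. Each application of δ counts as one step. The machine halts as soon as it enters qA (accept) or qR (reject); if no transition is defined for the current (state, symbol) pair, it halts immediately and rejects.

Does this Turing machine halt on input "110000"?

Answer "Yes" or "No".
Step 0: [q0]110000 (head at position 0)
Step 1: δ(q0, 1) = (q0, 0, R)  ⊢  0[q0]10000 (head at position 1)
Step 2: δ(q0, 1) = (q0, 0, R)  ⊢  00[q0]0000 (head at position 2)
Step 3: δ(q0, 0) = (q0, 1, R)  ⊢  001[q0]000 (head at position 3)
Step 4: δ(q0, 0) = (q0, 1, R)  ⊢  0011[q0]00 (head at position 4)
Step 5: δ(q0, 0) = (q0, 1, R)  ⊢  00111[q0]0 (head at position 5)
Step 6: δ(q0, 0) = (q0, 1, R)  ⊢  001111[q0]□ (head at position 6)
Step 7: δ(q0, □) = (q1, □, L)  ⊢  00111[q1]1□ (head at position 5)
Step 8: δ(q1, 1) = (q1, 1, L)  ⊢  0011[q1]11□ (head at position 4)
Step 9: δ(q1, 1) = (q1, 1, L)  ⊢  001[q1]111□ (head at position 3)
Step 10: δ(q1, 1) = (q1, 1, L)  ⊢  00[q1]1111□ (head at position 2)
Step 11: δ(q1, 1) = (q1, 1, L)  ⊢  0[q1]01111□ (head at position 1)
Step 12: δ(q1, 0) = (q1, 0, L)  ⊢  [q1]001111□ (head at position 0)
Step 13: δ(q1, 0) = (q1, 0, L)  ⊢  [q1]□001111□ (head at position -1)
Step 14: δ(q1, □) = (qA, □, R)  ⊢  □[qA]001111□ (head at position 0)
The machine is in qA, so it halts and accepts.
It halts after 14 steps.

Final answer: Yes - halts after 14 steps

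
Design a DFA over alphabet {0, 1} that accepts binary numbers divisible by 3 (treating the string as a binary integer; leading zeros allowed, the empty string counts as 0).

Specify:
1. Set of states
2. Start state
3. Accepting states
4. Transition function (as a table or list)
One valid DFA (any DFA recognizing the same language is acceptable):
States: {q0, q1, q2}
Start: q0
Accepting: {q0}
Transitions (accepting states marked with *):
State | 0 | 1 | Accepting
-------------------------
q0    | q0 | q1 | *
q1    | q2 | q0 |  
q2    | q1 | q2 |  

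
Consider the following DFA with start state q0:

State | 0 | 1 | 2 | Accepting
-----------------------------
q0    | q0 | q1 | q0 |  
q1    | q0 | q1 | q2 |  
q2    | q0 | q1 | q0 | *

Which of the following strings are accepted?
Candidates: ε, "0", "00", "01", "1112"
ε: q0; q0 is not accepting → rejected
"0": q0 → q0; q0 is not accepting → rejected
"00": q0 → q0 → q0; q0 is not accepting → rejected
"01": q0 → q0 → q1; q1 is not accepting → rejected
"1112": q0 → q1 → q1 → q1 → q2; q2 is accepting → accepted

Final answer: "1112"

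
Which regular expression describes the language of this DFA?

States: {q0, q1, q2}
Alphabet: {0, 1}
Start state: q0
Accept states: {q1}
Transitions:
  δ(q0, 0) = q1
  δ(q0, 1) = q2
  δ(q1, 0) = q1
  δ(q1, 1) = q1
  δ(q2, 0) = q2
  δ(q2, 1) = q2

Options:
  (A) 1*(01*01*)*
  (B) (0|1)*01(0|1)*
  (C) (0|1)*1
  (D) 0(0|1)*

Testing sample strings against the DFA:
  '01' -> accepted
  '10101' -> rejected
  '111' -> rejected
  '10' -> rejected
Checking each option for a counterexample:
  (A) 1*(01*01*)*: ε is rejected by the DFA but matches the regex → eliminated
  (B) (0|1)*01(0|1)*: '0' is accepted by the DFA but does not match the regex → eliminated
  (C) (0|1)*1: '0' is accepted by the DFA but does not match the regex → eliminated
  (D) 0(0|1)*: agrees with the DFA on all strings of length ≤ 4
Only (D) 0(0|1)* is consistent with the DFA.

Final answer: (D) 0(0|1)*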